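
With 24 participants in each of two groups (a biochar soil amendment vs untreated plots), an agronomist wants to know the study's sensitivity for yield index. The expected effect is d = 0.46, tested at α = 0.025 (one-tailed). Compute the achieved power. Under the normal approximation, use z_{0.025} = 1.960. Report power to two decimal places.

For two equal groups, power = Φ(d·√(n/2) − z_{α}).
d·√(n/2) = 0.46 × √(24/2) = 0.46 × 3.464 = 1.593.
z_β = 1.593 − 1.960 = -0.367.
Power = Φ(-0.367) = 0.357.

power ≈ 0.36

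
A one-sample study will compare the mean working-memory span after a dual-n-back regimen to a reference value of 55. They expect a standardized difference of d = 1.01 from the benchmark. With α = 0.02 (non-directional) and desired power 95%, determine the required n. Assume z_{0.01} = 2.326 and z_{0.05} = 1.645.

n = 16

For a one-sample test: n = ((z_{α/2} + z_β) / d)².
z_{α/2} + z_β = 2.326 + 1.645 = 3.971.
n = (3.971 / 1.01)² = 3.932² = 15.46.
Round up.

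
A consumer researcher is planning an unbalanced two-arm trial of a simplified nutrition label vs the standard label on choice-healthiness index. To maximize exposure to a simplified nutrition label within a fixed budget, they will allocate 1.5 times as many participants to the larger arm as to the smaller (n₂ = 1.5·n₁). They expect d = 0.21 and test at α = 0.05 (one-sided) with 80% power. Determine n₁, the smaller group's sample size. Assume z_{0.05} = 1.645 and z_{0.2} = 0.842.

n₁ = 234

With allocation ratio k = n₂/n₁ = 1.5, Var(x̄₁−x̄₂) = σ²(1/n₁ + 1/(k·n₁)) = σ²·(k+1)/(k·n₁).
So n₁ = (1 + 1/k)·((z_{α} + z_β)/d)² = 1.667 × (2.487/0.21)².
n₁ = 1.667 × 140.25 = 233.8.
Round up: n₁ = 234, giving n₂ = 1.5 × 234 = 351.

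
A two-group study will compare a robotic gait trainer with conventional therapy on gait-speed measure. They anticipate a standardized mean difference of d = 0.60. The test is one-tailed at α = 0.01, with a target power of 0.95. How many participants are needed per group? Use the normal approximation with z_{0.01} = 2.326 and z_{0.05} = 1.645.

n = 88 per group

For two independent groups with equal n: n = 2·((z_{α} + z_β) / d)².
z_{α} + z_β = 2.326 + 1.645 = 3.971.
n = 2 × (3.971 / 0.60)² = 2 × 6.618² = 2 × 43.80 = 87.6.
Round up to the next whole participant.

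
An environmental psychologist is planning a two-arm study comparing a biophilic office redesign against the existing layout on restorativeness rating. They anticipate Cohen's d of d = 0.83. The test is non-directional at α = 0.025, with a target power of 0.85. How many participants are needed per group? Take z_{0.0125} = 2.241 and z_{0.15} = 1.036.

For two independent groups with equal n: n = 2·((z_{α/2} + z_β) / d)².
z_{α/2} + z_β = 2.241 + 1.036 = 3.277.
n = 2 × (3.277 / 0.83)² = 2 × 3.948² = 2 × 15.59 = 31.2.
Round up to the next whole participant.

n = 32 per group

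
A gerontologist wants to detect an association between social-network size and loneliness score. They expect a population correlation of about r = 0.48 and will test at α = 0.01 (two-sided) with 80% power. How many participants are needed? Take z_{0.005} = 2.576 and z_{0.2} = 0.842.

n = 46

Fisher's z: C = ½·ln((1+r)/(1−r)) = ½·ln(2.8462) = 0.5230.
n = ((z_{α/2} + z_β)/C)² + 3.
(2.576 + 0.842) / 0.5230 = 3.418 / 0.5230 = 6.535.
n = 6.535² + 3 = 42.71 + 3 = 45.7.
Round up.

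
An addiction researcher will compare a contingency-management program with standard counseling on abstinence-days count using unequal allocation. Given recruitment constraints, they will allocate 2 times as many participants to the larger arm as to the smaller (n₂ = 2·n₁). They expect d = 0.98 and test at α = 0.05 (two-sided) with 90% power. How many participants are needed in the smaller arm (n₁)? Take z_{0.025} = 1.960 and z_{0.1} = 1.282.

With allocation ratio k = n₂/n₁ = 2, Var(x̄₁−x̄₂) = σ²(1/n₁ + 1/(k·n₁)) = σ²·(k+1)/(k·n₁).
So n₁ = (1 + 1/k)·((z_{α/2} + z_β)/d)² = 1.500 × (3.242/0.98)².
n₁ = 1.500 × 10.94 = 16.4.
Round up: n₁ = 17, giving n₂ = 2 × 17 = 34.

n₁ = 17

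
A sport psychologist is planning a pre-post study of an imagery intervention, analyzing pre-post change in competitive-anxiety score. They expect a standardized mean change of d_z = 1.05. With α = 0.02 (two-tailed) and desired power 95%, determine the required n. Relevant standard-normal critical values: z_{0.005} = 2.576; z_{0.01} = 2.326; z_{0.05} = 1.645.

For a paired (one-sample on differences) test: n = ((z_{α/2} + z_β) / d)².
z_{α/2} + z_β = 2.326 + 1.645 = 3.971.
n = (3.971 / 1.05)² = 3.782² = 14.30.
Round up.

n = 15 pairs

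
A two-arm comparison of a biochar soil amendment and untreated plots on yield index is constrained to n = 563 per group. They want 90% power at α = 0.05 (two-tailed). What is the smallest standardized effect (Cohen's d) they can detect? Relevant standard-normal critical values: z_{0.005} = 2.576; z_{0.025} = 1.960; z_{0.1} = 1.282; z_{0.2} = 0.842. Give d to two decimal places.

For two independent groups of n = 563 each: d_min = (z_{α/2} + z_β)·√(2/n).
z-sum = 1.960 + 1.282 = 3.242.
d_min = 3.242 × √(2/563) = 3.242 × 0.0596 = 0.193.

d_min ≈ 0.19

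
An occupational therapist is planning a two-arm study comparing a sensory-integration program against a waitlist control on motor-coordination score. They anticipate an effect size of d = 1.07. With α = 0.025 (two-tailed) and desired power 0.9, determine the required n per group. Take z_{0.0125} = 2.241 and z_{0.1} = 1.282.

For two independent groups with equal n: n = 2·((z_{α/2} + z_β) / d)².
z_{α/2} + z_β = 2.241 + 1.282 = 3.523.
n = 2 × (3.523 / 1.07)² = 2 × 3.293² = 2 × 10.84 = 21.7.
Round up to the next whole participant.

n = 22 per group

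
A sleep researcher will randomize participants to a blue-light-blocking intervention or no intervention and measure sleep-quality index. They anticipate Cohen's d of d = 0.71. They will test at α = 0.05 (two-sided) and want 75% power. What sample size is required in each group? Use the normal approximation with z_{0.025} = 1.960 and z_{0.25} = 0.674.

For two independent groups with equal n: n = 2·((z_{α/2} + z_β) / d)².
z_{α/2} + z_β = 1.960 + 0.674 = 2.634.
n = 2 × (2.634 / 0.71)² = 2 × 3.710² = 2 × 13.76 = 27.5.
Round up to the next whole participant.

n = 28 per group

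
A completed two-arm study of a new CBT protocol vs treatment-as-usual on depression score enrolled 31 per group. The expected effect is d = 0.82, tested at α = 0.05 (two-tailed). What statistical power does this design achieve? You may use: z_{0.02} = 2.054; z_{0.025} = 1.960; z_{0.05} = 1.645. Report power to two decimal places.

For two equal groups, power = Φ(d·√(n/2) − z_{α/2}).
d·√(n/2) = 0.82 × √(31/2) = 0.82 × 3.937 = 3.228.
z_β = 3.228 − 1.960 = 1.268.
Power = Φ(1.268) = 0.898.

power ≈ 0.90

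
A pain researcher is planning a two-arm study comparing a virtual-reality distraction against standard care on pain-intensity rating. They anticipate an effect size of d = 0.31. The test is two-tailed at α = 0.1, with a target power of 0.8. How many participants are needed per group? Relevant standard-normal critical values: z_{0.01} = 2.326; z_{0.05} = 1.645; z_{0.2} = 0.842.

For two independent groups with equal n: n = 2·((z_{α/2} + z_β) / d)².
z_{α/2} + z_β = 1.645 + 0.842 = 2.487.
n = 2 × (2.487 / 0.31)² = 2 × 8.023² = 2 × 64.36 = 128.7.
Round up to the next whole participant.

n = 129 per group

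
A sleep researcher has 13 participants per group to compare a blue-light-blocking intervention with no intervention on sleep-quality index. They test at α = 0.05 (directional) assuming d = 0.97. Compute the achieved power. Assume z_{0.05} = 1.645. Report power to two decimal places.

power ≈ 0.80

For two equal groups, power = Φ(d·√(n/2) − z_{α}).
d·√(n/2) = 0.97 × √(13/2) = 0.97 × 2.550 = 2.473.
z_β = 2.473 − 1.645 = 0.828.
Power = Φ(0.828) = 0.796.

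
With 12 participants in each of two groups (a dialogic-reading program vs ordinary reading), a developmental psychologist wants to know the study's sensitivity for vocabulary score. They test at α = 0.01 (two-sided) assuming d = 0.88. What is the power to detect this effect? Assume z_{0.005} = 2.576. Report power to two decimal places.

For two equal groups, power = Φ(d·√(n/2) − z_{α/2}).
d·√(n/2) = 0.88 × √(12/2) = 0.88 × 2.449 = 2.156.
z_β = 2.156 − 2.576 = -0.420.
Power = Φ(-0.420) = 0.337.

power ≈ 0.34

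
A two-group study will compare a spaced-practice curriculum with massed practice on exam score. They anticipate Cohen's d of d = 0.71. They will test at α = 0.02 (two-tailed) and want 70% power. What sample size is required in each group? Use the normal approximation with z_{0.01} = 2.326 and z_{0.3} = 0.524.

For two independent groups with equal n: n = 2·((z_{α/2} + z_β) / d)².
z_{α/2} + z_β = 2.326 + 0.524 = 2.850.
n = 2 × (2.850 / 0.71)² = 2 × 4.014² = 2 × 16.11 = 32.2.
Round up to the next whole participant.

n = 33 per group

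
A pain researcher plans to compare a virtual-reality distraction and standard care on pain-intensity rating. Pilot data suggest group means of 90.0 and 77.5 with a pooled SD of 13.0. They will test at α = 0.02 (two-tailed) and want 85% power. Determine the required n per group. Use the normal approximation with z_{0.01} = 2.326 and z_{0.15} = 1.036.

n = 25 per group

Cohen's d = |M₁ − M₂| / SD_pooled = |90.0 − 77.5| / 13.0 = 12.5 / 13.0 = 0.962.
For two independent groups with equal n: n = 2·((z_{α/2} + z_β) / d)².
z_{α/2} + z_β = 2.326 + 1.036 = 3.362.
n = 2 × (3.362 / 0.962)² = 2 × 3.495² = 2 × 12.21 = 24.4.
Round up to the next whole participant.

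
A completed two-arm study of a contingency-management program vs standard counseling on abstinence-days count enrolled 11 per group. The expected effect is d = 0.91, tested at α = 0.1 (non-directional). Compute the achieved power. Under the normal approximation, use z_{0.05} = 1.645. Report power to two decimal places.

For two equal groups, power = Φ(d·√(n/2) − z_{α/2}).
d·√(n/2) = 0.91 × √(11/2) = 0.91 × 2.345 = 2.134.
z_β = 2.134 − 1.645 = 0.489.
Power = Φ(0.489) = 0.688.

power ≈ 0.69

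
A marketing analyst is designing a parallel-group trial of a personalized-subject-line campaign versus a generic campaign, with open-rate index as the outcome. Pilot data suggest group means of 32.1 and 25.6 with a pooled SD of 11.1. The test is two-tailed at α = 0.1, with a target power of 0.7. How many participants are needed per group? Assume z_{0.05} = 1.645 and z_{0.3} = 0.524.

Cohen's d = |M₁ − M₂| / SD_pooled = |32.1 − 25.6| / 11.1 = 6.5 / 11.1 = 0.586.
For two independent groups with equal n: n = 2·((z_{α/2} + z_β) / d)².
z_{α/2} + z_β = 1.645 + 0.524 = 2.169.
n = 2 × (2.169 / 0.586)² = 2 × 3.701² = 2 × 13.70 = 27.4.
Round up to the next whole participant.

n = 28 per group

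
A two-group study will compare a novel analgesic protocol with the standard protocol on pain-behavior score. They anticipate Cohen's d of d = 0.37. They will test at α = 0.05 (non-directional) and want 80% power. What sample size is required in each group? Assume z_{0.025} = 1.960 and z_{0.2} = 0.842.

For two independent groups with equal n: n = 2·((z_{α/2} + z_β) / d)².
z_{α/2} + z_β = 1.960 + 0.842 = 2.802.
n = 2 × (2.802 / 0.37)² = 2 × 7.573² = 2 × 57.35 = 114.7.
Round up to the next whole participant.

n = 115 per group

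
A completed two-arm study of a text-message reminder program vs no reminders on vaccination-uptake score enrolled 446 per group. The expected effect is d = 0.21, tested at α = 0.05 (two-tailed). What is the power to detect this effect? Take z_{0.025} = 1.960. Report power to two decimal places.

power ≈ 0.88

For two equal groups, power = Φ(d·√(n/2) − z_{α/2}).
d·√(n/2) = 0.21 × √(446/2) = 0.21 × 14.933 = 3.136.
z_β = 3.136 − 1.960 = 1.176.
Power = Φ(1.176) = 0.880.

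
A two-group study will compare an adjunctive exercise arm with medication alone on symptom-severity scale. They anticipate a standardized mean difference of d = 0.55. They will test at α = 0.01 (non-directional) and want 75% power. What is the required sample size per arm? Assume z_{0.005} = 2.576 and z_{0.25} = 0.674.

For two independent groups with equal n: n = 2·((z_{α/2} + z_β) / d)².
z_{α/2} + z_β = 2.576 + 0.674 = 3.250.
n = 2 × (3.250 / 0.55)² = 2 × 5.909² = 2 × 34.92 = 69.8.
Round up to the next whole participant.

n = 70 per group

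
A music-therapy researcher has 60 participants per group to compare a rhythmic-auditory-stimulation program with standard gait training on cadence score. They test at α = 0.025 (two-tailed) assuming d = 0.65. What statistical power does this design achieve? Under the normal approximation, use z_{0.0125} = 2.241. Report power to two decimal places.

power ≈ 0.91

For two equal groups, power = Φ(d·√(n/2) − z_{α/2}).
d·√(n/2) = 0.65 × √(60/2) = 0.65 × 5.477 = 3.560.
z_β = 3.560 − 2.241 = 1.319.
Power = Φ(1.319) = 0.906.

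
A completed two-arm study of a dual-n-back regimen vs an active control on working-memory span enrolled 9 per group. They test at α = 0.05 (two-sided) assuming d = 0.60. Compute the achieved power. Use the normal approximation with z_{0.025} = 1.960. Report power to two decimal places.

For two equal groups, power = Φ(d·√(n/2) − z_{α/2}).
d·√(n/2) = 0.60 × √(9/2) = 0.60 × 2.121 = 1.273.
z_β = 1.273 − 1.960 = -0.687.
Power = Φ(-0.687) = 0.246.

power ≈ 0.25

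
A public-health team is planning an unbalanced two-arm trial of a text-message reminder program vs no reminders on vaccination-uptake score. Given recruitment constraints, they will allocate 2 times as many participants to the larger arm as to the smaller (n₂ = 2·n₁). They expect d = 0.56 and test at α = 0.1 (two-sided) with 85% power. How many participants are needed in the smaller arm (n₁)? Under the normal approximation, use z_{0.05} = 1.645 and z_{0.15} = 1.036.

n₁ = 35

With allocation ratio k = n₂/n₁ = 2, Var(x̄₁−x̄₂) = σ²(1/n₁ + 1/(k·n₁)) = σ²·(k+1)/(k·n₁).
So n₁ = (1 + 1/k)·((z_{α/2} + z_β)/d)² = 1.500 × (2.681/0.56)².
n₁ = 1.500 × 22.92 = 34.4.
Round up: n₁ = 35, giving n₂ = 2 × 35 = 70.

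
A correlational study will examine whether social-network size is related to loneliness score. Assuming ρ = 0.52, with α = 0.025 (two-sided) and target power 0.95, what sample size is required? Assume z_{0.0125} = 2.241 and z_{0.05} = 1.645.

n = 49

Fisher's z: C = ½·ln((1+r)/(1−r)) = ½·ln(3.1667) = 0.5763.
n = ((z_{α/2} + z_β)/C)² + 3.
(2.241 + 1.645) / 0.5763 = 3.886 / 0.5763 = 6.743.
n = 6.743² + 3 = 45.47 + 3 = 48.5.
Round up.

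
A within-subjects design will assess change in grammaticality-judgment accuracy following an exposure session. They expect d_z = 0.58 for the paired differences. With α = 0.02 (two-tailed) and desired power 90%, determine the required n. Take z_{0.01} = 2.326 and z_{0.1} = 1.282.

n = 39 pairs

For a paired (one-sample on differences) test: n = ((z_{α/2} + z_β) / d)².
z_{α/2} + z_β = 2.326 + 1.282 = 3.608.
n = (3.608 / 0.58)² = 6.221² = 38.70.
Round up.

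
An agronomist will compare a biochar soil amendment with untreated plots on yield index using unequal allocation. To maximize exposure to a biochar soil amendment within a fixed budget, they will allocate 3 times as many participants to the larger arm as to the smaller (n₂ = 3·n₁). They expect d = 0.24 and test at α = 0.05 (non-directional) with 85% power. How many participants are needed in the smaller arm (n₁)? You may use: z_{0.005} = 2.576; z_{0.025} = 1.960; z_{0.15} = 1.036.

n₁ = 208

With allocation ratio k = n₂/n₁ = 3, Var(x̄₁−x̄₂) = σ²(1/n₁ + 1/(k·n₁)) = σ²·(k+1)/(k·n₁).
So n₁ = (1 + 1/k)·((z_{α/2} + z_β)/d)² = 1.333 × (2.996/0.24)².
n₁ = 1.333 × 155.83 = 207.8.
Round up: n₁ = 208, giving n₂ = 3 × 208 = 624.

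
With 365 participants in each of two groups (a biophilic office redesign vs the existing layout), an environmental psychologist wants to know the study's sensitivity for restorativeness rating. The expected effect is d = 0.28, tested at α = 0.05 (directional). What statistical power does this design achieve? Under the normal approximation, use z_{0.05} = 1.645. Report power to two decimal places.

power ≈ 0.98

For two equal groups, power = Φ(d·√(n/2) − z_{α}).
d·√(n/2) = 0.28 × √(365/2) = 0.28 × 13.509 = 3.783.
z_β = 3.783 − 1.645 = 2.138.
Power = Φ(2.138) = 0.984.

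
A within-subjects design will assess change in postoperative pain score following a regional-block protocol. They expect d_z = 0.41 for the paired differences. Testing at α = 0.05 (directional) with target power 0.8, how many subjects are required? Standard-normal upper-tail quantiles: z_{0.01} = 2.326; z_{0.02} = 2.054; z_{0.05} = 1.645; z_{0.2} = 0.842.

n = 37 pairs

For a paired (one-sample on differences) test: n = ((z_{α} + z_β) / d)².
z_{α} + z_β = 1.645 + 0.842 = 2.487.
n = (2.487 / 0.41)² = 6.066² = 36.79.
Round up.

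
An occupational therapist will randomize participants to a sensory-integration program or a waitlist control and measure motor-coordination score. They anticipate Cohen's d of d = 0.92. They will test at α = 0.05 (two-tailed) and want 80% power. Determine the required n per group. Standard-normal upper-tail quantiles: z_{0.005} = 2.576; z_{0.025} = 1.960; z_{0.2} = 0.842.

n = 19 per group

For two independent groups with equal n: n = 2·((z_{α/2} + z_β) / d)².
z_{α/2} + z_β = 1.960 + 0.842 = 2.802.
n = 2 × (2.802 / 0.92)² = 2 × 3.046² = 2 × 9.28 = 18.6.
Round up to the next whole participant.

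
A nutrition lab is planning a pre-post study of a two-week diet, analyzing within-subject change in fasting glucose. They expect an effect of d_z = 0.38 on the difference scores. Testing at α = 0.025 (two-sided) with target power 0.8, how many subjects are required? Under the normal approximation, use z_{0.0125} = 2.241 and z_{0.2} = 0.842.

n = 66 pairs

For a paired (one-sample on differences) test: n = ((z_{α/2} + z_β) / d)².
z_{α/2} + z_β = 2.241 + 0.842 = 3.083.
n = (3.083 / 0.38)² = 8.113² = 65.82.
Round up.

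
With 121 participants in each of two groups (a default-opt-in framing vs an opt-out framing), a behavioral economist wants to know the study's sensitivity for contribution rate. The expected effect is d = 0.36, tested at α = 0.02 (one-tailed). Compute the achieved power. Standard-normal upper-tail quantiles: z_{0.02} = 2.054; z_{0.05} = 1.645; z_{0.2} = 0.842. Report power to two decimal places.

For two equal groups, power = Φ(d·√(n/2) − z_{α}).
d·√(n/2) = 0.36 × √(121/2) = 0.36 × 7.778 = 2.800.
z_β = 2.800 − 2.054 = 0.746.
Power = Φ(0.746) = 0.772.

power ≈ 0.77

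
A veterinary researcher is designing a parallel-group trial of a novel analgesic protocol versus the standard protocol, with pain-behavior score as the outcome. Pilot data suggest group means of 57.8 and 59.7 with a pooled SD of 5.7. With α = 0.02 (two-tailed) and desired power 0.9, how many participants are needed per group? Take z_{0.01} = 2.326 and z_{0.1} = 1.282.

n = 235 per group

Cohen's d = |M₁ − M₂| / SD_pooled = |57.8 − 59.7| / 5.7 = 1.9 / 5.7 = 0.333.
For two independent groups with equal n: n = 2·((z_{α/2} + z_β) / d)².
z_{α/2} + z_β = 2.326 + 1.282 = 3.608.
n = 2 × (3.608 / 0.333)² = 2 × 10.835² = 2 × 117.39 = 234.8.
Round up to the next whole participant.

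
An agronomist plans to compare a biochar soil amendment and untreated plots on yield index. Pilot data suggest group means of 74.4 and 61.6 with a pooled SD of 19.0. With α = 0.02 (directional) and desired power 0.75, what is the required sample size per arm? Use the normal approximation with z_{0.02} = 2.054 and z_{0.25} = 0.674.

Cohen's d = |M₁ − M₂| / SD_pooled = |74.4 − 61.6| / 19.0 = 12.8 / 19.0 = 0.674.
For two independent groups with equal n: n = 2·((z_{α} + z_β) / d)².
z_{α} + z_β = 2.054 + 0.674 = 2.728.
n = 2 × (2.728 / 0.674)² = 2 × 4.047² = 2 × 16.38 = 32.8.
Round up to the next whole participant.

n = 33 per group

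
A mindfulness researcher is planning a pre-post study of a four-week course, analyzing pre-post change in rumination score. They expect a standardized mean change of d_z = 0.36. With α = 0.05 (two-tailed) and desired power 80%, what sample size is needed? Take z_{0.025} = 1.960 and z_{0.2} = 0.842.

For a paired (one-sample on differences) test: n = ((z_{α/2} + z_β) / d)².
z_{α/2} + z_β = 1.960 + 0.842 = 2.802.
n = (2.802 / 0.36)² = 7.783² = 60.58.
Round up.

n = 61 pairs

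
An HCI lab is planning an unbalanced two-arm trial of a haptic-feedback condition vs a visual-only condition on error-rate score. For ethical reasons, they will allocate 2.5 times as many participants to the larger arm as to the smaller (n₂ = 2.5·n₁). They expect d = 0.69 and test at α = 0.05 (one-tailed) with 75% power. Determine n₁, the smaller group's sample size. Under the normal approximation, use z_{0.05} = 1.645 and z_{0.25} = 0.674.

With allocation ratio k = n₂/n₁ = 2.5, Var(x̄₁−x̄₂) = σ²(1/n₁ + 1/(k·n₁)) = σ²·(k+1)/(k·n₁).
So n₁ = (1 + 1/k)·((z_{α} + z_β)/d)² = 1.400 × (2.319/0.69)².
n₁ = 1.400 × 11.30 = 15.8.
Round up: n₁ = 16, giving n₂ = 2.5 × 16 = 40.

n₁ = 16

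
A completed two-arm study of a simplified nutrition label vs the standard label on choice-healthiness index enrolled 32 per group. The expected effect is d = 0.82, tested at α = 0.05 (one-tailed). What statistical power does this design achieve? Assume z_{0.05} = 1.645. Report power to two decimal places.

For two equal groups, power = Φ(d·√(n/2) − z_{α}).
d·√(n/2) = 0.82 × √(32/2) = 0.82 × 4.000 = 3.280.
z_β = 3.280 − 1.645 = 1.635.
Power = Φ(1.635) = 0.949.

power ≈ 0.95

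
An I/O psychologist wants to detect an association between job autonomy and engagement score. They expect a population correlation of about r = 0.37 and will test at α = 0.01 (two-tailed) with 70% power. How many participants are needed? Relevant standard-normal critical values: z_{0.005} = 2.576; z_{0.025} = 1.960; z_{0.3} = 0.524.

Fisher's z: C = ½·ln((1+r)/(1−r)) = ½·ln(2.1746) = 0.3884.
n = ((z_{α/2} + z_β)/C)² + 3.
(2.576 + 0.524) / 0.3884 = 3.100 / 0.3884 = 7.981.
n = 7.981² + 3 = 63.70 + 3 = 66.7.
Round up.

n = 67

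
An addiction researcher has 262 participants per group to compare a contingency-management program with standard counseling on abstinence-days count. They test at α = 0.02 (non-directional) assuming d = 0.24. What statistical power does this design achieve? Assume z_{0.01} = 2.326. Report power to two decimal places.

power ≈ 0.66

For two equal groups, power = Φ(d·√(n/2) − z_{α/2}).
d·√(n/2) = 0.24 × √(262/2) = 0.24 × 11.446 = 2.747.
z_β = 2.747 − 2.326 = 0.421.
Power = Φ(0.421) = 0.663.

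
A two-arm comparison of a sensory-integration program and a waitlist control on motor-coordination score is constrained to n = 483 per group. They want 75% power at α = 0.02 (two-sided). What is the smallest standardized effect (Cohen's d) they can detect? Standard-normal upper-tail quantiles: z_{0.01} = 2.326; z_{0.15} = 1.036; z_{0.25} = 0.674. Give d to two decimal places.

d_min ≈ 0.19

For two independent groups of n = 483 each: d_min = (z_{α/2} + z_β)·√(2/n).
z-sum = 2.326 + 0.674 = 3.000.
d_min = 3.000 × √(2/483) = 3.000 × 0.0643 = 0.193.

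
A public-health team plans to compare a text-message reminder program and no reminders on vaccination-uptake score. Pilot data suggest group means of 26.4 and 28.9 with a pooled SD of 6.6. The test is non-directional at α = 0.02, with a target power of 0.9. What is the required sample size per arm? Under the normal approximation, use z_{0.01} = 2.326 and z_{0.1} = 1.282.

Cohen's d = |M₁ − M₂| / SD_pooled = |26.4 − 28.9| / 6.6 = 2.5 / 6.6 = 0.379.
For two independent groups with equal n: n = 2·((z_{α/2} + z_β) / d)².
z_{α/2} + z_β = 2.326 + 1.282 = 3.608.
n = 2 × (3.608 / 0.379)² = 2 × 9.520² = 2 × 90.63 = 181.3.
Round up to the next whole participant.

n = 182 per group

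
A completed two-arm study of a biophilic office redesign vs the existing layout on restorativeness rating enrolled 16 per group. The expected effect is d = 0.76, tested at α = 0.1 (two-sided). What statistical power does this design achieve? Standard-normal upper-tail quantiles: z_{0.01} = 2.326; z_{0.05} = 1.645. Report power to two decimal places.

For two equal groups, power = Φ(d·√(n/2) − z_{α/2}).
d·√(n/2) = 0.76 × √(16/2) = 0.76 × 2.828 = 2.150.
z_β = 2.150 − 1.645 = 0.505.
Power = Φ(0.505) = 0.693.

power ≈ 0.69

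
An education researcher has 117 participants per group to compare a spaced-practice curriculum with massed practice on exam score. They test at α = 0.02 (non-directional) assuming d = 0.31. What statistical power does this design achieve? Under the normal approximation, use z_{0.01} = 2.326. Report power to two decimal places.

For two equal groups, power = Φ(d·√(n/2) − z_{α/2}).
d·√(n/2) = 0.31 × √(117/2) = 0.31 × 7.649 = 2.371.
z_β = 2.371 − 2.326 = 0.045.
Power = Φ(0.045) = 0.518.

power ≈ 0.52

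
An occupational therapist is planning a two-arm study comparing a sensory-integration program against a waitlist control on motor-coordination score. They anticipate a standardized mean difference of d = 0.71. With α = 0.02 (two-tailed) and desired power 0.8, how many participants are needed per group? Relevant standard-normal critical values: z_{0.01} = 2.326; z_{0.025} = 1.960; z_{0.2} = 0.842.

For two independent groups with equal n: n = 2·((z_{α/2} + z_β) / d)².
z_{α/2} + z_β = 2.326 + 0.842 = 3.168.
n = 2 × (3.168 / 0.71)² = 2 × 4.462² = 2 × 19.91 = 39.8.
Round up to the next whole participant.

n = 40 per group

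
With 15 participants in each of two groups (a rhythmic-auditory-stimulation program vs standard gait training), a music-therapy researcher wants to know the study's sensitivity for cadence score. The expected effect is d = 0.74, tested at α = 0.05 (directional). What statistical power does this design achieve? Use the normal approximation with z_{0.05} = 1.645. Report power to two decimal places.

power ≈ 0.65

For two equal groups, power = Φ(d·√(n/2) − z_{α}).
d·√(n/2) = 0.74 × √(15/2) = 0.74 × 2.739 = 2.027.
z_β = 2.027 − 1.645 = 0.382.
Power = Φ(0.382) = 0.649.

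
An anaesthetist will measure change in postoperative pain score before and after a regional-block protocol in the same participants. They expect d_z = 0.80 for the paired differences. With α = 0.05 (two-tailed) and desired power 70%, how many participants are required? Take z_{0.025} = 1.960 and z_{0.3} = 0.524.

n = 10 pairs

For a paired (one-sample on differences) test: n = ((z_{α/2} + z_β) / d)².
z_{α/2} + z_β = 1.960 + 0.524 = 2.484.
n = (2.484 / 0.80)² = 3.105² = 9.64.
Round up.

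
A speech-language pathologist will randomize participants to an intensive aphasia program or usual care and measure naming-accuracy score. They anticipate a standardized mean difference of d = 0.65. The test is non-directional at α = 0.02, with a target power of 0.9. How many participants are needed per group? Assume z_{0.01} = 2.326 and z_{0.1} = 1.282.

n = 62 per group

For two independent groups with equal n: n = 2·((z_{α/2} + z_β) / d)².
z_{α/2} + z_β = 2.326 + 1.282 = 3.608.
n = 2 × (3.608 / 0.65)² = 2 × 5.551² = 2 × 30.81 = 61.6.
Round up to the next whole participant.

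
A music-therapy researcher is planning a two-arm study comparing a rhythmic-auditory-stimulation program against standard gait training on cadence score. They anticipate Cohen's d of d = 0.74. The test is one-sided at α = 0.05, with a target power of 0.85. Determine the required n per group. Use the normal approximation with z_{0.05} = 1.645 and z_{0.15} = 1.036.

For two independent groups with equal n: n = 2·((z_{α} + z_β) / d)².
z_{α} + z_β = 1.645 + 1.036 = 2.681.
n = 2 × (2.681 / 0.74)² = 2 × 3.623² = 2 × 13.13 = 26.3.
Round up to the next whole participant.

n = 27 per group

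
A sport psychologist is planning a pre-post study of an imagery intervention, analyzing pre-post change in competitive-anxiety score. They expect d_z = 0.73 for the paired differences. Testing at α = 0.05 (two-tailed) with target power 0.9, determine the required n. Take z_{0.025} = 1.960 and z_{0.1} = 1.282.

For a paired (one-sample on differences) test: n = ((z_{α/2} + z_β) / d)².
z_{α/2} + z_β = 1.960 + 1.282 = 3.242.
n = (3.242 / 0.73)² = 4.441² = 19.72.
Round up.

n = 20 pairs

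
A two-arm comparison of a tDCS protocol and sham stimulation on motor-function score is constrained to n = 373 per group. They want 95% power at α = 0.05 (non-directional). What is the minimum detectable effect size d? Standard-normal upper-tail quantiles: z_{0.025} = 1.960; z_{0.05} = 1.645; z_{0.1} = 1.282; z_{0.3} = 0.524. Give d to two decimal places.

For two independent groups of n = 373 each: d_min = (z_{α/2} + z_β)·√(2/n).
z-sum = 1.960 + 1.645 = 3.605.
d_min = 3.605 × √(2/373) = 3.605 × 0.0732 = 0.264.

d_min ≈ 0.26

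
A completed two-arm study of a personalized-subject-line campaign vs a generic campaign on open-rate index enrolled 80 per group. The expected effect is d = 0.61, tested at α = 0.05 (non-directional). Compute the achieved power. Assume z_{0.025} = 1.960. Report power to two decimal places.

For two equal groups, power = Φ(d·√(n/2) − z_{α/2}).
d·√(n/2) = 0.61 × √(80/2) = 0.61 × 6.325 = 3.858.
z_β = 3.858 − 1.960 = 1.898.
Power = Φ(1.898) = 0.971.

power ≈ 0.97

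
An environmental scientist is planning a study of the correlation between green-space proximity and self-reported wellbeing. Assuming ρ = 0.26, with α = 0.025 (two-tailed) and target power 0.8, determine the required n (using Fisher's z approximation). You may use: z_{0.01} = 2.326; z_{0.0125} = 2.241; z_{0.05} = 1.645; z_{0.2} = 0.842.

Fisher's z: C = ½·ln((1+r)/(1−r)) = ½·ln(1.7027) = 0.2661.
n = ((z_{α/2} + z_β)/C)² + 3.
(2.241 + 0.842) / 0.2661 = 3.083 / 0.2661 = 11.586.
n = 11.586² + 3 = 134.23 + 3 = 137.2.
Round up.

n = 138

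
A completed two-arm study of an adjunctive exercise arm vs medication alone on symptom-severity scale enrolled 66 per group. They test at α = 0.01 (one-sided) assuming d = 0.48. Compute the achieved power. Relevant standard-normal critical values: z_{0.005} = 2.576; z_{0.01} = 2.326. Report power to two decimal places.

power ≈ 0.67

For two equal groups, power = Φ(d·√(n/2) − z_{α}).
d·√(n/2) = 0.48 × √(66/2) = 0.48 × 5.745 = 2.757.
z_β = 2.757 − 2.326 = 0.431.
Power = Φ(0.431) = 0.667.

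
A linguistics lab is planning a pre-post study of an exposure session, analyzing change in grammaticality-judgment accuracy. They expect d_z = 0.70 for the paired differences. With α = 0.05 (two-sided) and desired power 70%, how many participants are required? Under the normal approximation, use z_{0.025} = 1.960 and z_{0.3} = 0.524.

n = 13 pairs

For a paired (one-sample on differences) test: n = ((z_{α/2} + z_β) / d)².
z_{α/2} + z_β = 1.960 + 0.524 = 2.484.
n = (2.484 / 0.70)² = 3.549² = 12.59.
Round up.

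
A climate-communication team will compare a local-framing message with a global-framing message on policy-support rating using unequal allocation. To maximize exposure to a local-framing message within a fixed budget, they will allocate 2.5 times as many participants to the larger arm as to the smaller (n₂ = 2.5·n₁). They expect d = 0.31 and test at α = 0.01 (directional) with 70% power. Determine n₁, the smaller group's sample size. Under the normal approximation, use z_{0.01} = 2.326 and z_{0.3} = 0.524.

n₁ = 119

With allocation ratio k = n₂/n₁ = 2.5, Var(x̄₁−x̄₂) = σ²(1/n₁ + 1/(k·n₁)) = σ²·(k+1)/(k·n₁).
So n₁ = (1 + 1/k)·((z_{α} + z_β)/d)² = 1.400 × (2.850/0.31)².
n₁ = 1.400 × 84.52 = 118.3.
Round up: n₁ = 119, giving n₂ = ⌈2.5 × 119⌉ = ⌈297.5⌉ = 298.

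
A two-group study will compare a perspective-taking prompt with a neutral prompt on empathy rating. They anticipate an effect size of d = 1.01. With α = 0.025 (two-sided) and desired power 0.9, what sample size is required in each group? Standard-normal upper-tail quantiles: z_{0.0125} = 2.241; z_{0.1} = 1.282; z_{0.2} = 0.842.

n = 25 per group

For two independent groups with equal n: n = 2·((z_{α/2} + z_β) / d)².
z_{α/2} + z_β = 2.241 + 1.282 = 3.523.
n = 2 × (3.523 / 1.01)² = 2 × 3.488² = 2 × 12.17 = 24.3.
Round up to the next whole participant.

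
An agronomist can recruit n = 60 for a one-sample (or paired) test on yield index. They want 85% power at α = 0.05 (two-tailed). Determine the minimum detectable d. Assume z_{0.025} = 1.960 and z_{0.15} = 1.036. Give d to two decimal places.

For a single sample (or paired design) of n = 60: d_min = (z_{α/2} + z_β)/√n.
z-sum = 1.960 + 1.036 = 2.996.
d_min = 2.996 / √60 = 2.996 / 7.746 = 0.387.

d_min ≈ 0.39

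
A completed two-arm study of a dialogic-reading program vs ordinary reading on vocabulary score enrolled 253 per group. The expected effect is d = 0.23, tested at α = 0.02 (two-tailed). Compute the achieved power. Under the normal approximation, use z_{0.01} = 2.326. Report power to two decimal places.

For two equal groups, power = Φ(d·√(n/2) − z_{α/2}).
d·√(n/2) = 0.23 × √(253/2) = 0.23 × 11.247 = 2.587.
z_β = 2.587 − 2.326 = 0.261.
Power = Φ(0.261) = 0.603.

power ≈ 0.60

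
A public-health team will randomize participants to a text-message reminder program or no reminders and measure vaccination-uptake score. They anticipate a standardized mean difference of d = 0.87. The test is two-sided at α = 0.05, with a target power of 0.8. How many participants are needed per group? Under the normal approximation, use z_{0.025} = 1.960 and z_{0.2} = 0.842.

For two independent groups with equal n: n = 2·((z_{α/2} + z_β) / d)².
z_{α/2} + z_β = 1.960 + 0.842 = 2.802.
n = 2 × (2.802 / 0.87)² = 2 × 3.221² = 2 × 10.37 = 20.7.
Round up to the next whole participant.

n = 21 per group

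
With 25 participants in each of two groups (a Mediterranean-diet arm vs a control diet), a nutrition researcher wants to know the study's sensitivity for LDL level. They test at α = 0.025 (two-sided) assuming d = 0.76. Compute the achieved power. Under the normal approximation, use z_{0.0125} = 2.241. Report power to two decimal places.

For two equal groups, power = Φ(d·√(n/2) − z_{α/2}).
d·√(n/2) = 0.76 × √(25/2) = 0.76 × 3.536 = 2.687.
z_β = 2.687 − 2.241 = 0.446.
Power = Φ(0.446) = 0.672.

power ≈ 0.67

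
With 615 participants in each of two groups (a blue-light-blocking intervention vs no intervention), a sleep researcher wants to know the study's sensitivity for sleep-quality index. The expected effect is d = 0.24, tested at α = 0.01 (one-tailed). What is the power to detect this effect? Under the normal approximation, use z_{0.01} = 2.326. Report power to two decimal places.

For two equal groups, power = Φ(d·√(n/2) − z_{α}).
d·√(n/2) = 0.24 × √(615/2) = 0.24 × 17.536 = 4.209.
z_β = 4.209 − 2.326 = 1.883.
Power = Φ(1.883) = 0.970.

power ≈ 0.97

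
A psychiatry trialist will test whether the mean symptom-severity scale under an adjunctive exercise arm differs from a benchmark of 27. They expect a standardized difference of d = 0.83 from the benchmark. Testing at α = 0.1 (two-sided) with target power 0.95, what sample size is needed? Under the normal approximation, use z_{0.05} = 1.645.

n = 16

For a one-sample test: n = ((z_{α/2} + z_β) / d)².
z_{α/2} + z_β = 1.645 + 1.645 = 3.290.
n = (3.290 / 0.83)² = 3.964² = 15.71.
Round up.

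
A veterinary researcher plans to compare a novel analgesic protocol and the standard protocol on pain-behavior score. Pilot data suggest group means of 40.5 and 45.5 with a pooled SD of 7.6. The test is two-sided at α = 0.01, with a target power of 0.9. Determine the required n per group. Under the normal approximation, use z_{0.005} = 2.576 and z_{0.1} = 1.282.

Cohen's d = |M₁ − M₂| / SD_pooled = |40.5 − 45.5| / 7.6 = 5.0 / 7.6 = 0.658.
For two independent groups with equal n: n = 2·((z_{α/2} + z_β) / d)².
z_{α/2} + z_β = 2.576 + 1.282 = 3.858.
n = 2 × (3.858 / 0.658)² = 2 × 5.863² = 2 × 34.38 = 68.8.
Round up to the next whole participant.

n = 69 per group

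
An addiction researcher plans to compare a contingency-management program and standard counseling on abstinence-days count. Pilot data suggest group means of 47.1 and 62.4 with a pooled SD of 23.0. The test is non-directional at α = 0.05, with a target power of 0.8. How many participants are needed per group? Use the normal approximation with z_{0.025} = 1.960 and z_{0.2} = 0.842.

Cohen's d = |M₁ − M₂| / SD_pooled = |47.1 − 62.4| / 23.0 = 15.3 / 23.0 = 0.665.
For two independent groups with equal n: n = 2·((z_{α/2} + z_β) / d)².
z_{α/2} + z_β = 1.960 + 0.842 = 2.802.
n = 2 × (2.802 / 0.665)² = 2 × 4.214² = 2 × 17.75 = 35.5.
Round up to the next whole participant.

n = 36 per group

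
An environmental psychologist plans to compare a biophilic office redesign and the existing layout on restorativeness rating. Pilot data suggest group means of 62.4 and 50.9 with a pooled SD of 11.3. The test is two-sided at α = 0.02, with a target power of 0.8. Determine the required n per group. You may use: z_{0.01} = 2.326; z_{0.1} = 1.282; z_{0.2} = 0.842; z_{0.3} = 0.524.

n = 20 per group

Cohen's d = |M₁ − M₂| / SD_pooled = |62.4 − 50.9| / 11.3 = 11.5 / 11.3 = 1.018.
For two independent groups with equal n: n = 2·((z_{α/2} + z_β) / d)².
z_{α/2} + z_β = 2.326 + 0.842 = 3.168.
n = 2 × (3.168 / 1.018)² = 2 × 3.112² = 2 × 9.68 = 19.4.
Round up to the next whole participant.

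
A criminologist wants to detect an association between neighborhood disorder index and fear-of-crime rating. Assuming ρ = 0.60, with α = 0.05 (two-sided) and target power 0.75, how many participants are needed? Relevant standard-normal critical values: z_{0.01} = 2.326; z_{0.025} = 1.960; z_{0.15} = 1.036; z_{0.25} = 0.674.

Fisher's z: C = ½·ln((1+r)/(1−r)) = ½·ln(4.0000) = 0.6931.
n = ((z_{α/2} + z_β)/C)² + 3.
(1.960 + 0.674) / 0.6931 = 2.634 / 0.6931 = 3.800.
n = 3.800² + 3 = 14.44 + 3 = 17.4.
Round up.

n = 18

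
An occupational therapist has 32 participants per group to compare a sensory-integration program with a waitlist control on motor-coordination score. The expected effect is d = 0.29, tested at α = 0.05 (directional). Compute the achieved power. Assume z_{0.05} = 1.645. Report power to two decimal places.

power ≈ 0.31

For two equal groups, power = Φ(d·√(n/2) − z_{α}).
d·√(n/2) = 0.29 × √(32/2) = 0.29 × 4.000 = 1.160.
z_β = 1.160 − 1.645 = -0.485.
Power = Φ(-0.485) = 0.314.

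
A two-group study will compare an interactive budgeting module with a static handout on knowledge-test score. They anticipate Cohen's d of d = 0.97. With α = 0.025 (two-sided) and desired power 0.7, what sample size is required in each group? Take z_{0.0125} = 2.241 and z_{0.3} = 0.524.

n = 17 per group

For two independent groups with equal n: n = 2·((z_{α/2} + z_β) / d)².
z_{α/2} + z_β = 2.241 + 0.524 = 2.765.
n = 2 × (2.765 / 0.97)² = 2 × 2.851² = 2 × 8.13 = 16.3.
Round up to the next whole participant.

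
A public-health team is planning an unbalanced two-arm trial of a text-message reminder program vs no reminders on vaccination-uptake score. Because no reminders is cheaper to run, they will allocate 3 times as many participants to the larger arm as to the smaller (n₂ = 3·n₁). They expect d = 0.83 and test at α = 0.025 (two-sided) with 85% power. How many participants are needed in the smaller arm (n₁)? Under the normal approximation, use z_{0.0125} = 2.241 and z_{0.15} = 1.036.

n₁ = 21

With allocation ratio k = n₂/n₁ = 3, Var(x̄₁−x̄₂) = σ²(1/n₁ + 1/(k·n₁)) = σ²·(k+1)/(k·n₁).
So n₁ = (1 + 1/k)·((z_{α/2} + z_β)/d)² = 1.333 × (3.277/0.83)².
n₁ = 1.333 × 15.59 = 20.8.
Round up: n₁ = 21, giving n₂ = 3 × 21 = 63.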